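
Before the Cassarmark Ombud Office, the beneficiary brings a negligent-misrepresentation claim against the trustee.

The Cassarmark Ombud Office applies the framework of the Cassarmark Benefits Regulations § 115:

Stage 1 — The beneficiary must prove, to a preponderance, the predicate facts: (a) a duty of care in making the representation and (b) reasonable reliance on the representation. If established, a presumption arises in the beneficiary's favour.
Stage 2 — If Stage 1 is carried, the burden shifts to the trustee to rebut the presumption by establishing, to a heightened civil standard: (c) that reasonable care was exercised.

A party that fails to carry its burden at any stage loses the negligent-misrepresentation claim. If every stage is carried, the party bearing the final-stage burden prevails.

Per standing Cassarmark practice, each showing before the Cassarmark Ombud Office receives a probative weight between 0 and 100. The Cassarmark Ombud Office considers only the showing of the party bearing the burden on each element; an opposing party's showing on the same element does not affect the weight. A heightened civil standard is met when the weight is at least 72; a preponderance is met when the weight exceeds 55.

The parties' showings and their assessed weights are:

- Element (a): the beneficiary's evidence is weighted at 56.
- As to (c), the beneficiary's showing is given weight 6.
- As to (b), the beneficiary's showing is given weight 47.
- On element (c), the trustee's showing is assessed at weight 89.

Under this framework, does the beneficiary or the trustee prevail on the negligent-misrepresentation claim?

Stage 1 (beneficiary, a preponderance, weight exceeds 55): (a) 56 > 55 — meets; (b) 47 ≤ 55 — fails.
  Stage 1 not carried; the beneficiary fails its burden.
The trustee prevails.

trustee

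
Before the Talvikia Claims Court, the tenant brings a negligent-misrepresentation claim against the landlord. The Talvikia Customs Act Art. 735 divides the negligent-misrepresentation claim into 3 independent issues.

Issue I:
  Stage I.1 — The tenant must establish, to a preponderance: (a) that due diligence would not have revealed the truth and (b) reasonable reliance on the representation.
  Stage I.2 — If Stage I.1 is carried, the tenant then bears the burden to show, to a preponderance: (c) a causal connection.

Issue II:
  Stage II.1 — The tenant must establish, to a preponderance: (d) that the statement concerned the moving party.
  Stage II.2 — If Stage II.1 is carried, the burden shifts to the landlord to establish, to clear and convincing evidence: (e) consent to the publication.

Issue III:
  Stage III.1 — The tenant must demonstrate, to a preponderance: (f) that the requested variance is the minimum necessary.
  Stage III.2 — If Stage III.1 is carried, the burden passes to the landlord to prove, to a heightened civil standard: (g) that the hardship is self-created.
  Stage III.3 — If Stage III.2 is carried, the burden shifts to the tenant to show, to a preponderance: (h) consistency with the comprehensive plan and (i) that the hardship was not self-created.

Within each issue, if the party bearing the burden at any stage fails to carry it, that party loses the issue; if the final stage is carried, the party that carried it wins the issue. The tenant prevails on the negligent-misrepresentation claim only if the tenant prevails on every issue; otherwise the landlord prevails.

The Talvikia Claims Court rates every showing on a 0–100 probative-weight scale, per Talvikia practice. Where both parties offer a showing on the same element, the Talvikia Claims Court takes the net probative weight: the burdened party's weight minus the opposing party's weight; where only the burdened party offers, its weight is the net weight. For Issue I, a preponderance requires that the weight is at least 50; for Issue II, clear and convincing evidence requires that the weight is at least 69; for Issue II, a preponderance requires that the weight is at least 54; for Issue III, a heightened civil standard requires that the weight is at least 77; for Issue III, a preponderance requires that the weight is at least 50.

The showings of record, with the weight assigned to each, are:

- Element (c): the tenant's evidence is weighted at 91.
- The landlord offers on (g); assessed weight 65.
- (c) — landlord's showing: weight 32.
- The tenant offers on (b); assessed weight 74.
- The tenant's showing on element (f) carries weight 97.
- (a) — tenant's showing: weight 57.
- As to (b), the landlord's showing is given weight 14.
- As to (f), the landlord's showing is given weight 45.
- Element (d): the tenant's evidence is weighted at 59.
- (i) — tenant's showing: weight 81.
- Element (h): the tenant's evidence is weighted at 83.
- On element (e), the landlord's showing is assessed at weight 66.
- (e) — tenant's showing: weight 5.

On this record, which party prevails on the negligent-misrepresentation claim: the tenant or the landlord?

— Issue I —
Stage I.1 — burden on tenant; standard: a preponderance (weight is at least 50).
    (a): 57 ≥ 50 [met]
    (b): 74 − 14 = 60 ≥ 50 [met]
  All elements met. The tenant retains the burden for Stage I.2.
Stage I.2 — burden on tenant; standard: a preponderance (weight is at least 50).
    (c): 91 − 32 = 59 ≥ 50 [met]
  The tenant carries the last stage.
With every stage satisfied, the tenant prevails on this issue.
— Issue II —
Stage II.1 (tenant, a preponderance, weight is at least 54): (d) 59 ≥ 54 — meets.
  Stage II.1 is satisfied; the onus moves to the landlord.
Stage II.2 (landlord, clear and convincing evidence, weight is at least 69): (e) net 66−5=61 < 69 — fails.
  Stage II.2 not carried; the landlord fails its burden.
The tenant prevails on this issue.
— Issue III —
Stage III.1 (tenant, a preponderance, weight is at least 50): (f) net 97−45=52 ≥ 50 — meets.
  Stage III.1 carried; the burden shifts to the landlord.
Stage III.2 (landlord, a heightened civil standard, weight is at least 77): (g) 65 < 77 — fails.
  Not every element is met, so the landlord fails to carry Stage III.2.
So the tenant prevails on this issue.
Per-issue: Issue I → tenant; Issue II → tenant; Issue III → tenant. The tenant must prevail on every issue; overall, the tenant prevails.

tenant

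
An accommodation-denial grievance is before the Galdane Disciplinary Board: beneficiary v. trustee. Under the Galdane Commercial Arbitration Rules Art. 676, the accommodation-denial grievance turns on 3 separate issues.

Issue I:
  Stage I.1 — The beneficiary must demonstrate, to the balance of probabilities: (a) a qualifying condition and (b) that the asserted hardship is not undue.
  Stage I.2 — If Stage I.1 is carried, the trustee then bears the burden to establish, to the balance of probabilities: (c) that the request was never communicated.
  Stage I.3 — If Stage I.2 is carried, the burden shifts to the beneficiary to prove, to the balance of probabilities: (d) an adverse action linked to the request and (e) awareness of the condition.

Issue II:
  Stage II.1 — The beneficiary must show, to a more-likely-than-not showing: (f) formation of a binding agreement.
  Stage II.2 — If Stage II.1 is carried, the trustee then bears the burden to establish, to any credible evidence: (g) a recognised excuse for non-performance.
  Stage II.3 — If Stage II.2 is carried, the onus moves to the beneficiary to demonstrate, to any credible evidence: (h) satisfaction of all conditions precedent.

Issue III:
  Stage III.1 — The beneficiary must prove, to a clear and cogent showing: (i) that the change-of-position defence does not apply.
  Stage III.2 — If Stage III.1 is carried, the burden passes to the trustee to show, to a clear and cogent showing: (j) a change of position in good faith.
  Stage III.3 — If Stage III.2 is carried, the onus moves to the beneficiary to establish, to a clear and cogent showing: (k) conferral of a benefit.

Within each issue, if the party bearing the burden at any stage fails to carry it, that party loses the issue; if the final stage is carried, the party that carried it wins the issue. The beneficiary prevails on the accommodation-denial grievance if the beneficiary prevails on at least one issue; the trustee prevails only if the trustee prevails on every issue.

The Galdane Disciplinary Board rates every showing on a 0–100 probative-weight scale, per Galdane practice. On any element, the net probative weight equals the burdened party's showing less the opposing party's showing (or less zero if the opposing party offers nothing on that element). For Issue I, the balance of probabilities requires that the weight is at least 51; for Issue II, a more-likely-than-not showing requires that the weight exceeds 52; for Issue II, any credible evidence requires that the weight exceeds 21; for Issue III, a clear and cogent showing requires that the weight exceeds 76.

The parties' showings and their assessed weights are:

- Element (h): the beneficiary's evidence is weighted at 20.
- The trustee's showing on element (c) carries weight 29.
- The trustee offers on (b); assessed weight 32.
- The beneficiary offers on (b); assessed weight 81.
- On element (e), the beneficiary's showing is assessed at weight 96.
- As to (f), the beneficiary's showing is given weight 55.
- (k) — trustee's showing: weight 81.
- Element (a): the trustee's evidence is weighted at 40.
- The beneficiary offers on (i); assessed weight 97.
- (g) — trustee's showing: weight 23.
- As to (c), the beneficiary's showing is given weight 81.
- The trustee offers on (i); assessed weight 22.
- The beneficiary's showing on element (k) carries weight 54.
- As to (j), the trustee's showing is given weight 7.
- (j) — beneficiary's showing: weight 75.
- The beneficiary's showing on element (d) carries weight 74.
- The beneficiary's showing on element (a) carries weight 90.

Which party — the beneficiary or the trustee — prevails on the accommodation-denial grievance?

— Issue I —
Stage I.1 — burden on beneficiary; standard: the balance of probabilities (weight is at least 51).
    (a): 90 − 40 = 50 < 51 [not met]
    (b): 81 − 32 = 49 < 51 [not met]
  Not every element is met, so the beneficiary fails to carry Stage I.1.
The trustee prevails on this issue.
— Issue II —
Stage II.1 — burden on beneficiary; standard: a more-likely-than-not showing (weight exceeds 52).
    (f): 55 > 52 [met]
  All elements met. The burden passes to the trustee.
Stage II.2 — burden on trustee; standard: any credible evidence (weight exceeds 21).
    (g): 23 > 21 [met]
  The trustee carries Stage II.2; the beneficiary now bears the burden.
Stage II.3 — burden on beneficiary; standard: any credible evidence (weight exceeds 21).
    (h): 20 ≤ 21 [not met]
  The beneficiary does not carry Stage II.3.
The trustee prevails on this issue.
— Issue III —
At Stage III.1 the beneficiary must meet a clear and cogent showing (weight exceeds 76): on (i) the weight is 97 less the opposing 22 gives net 75, which does not exceed 76, so (i) does not meet the standard.
  The beneficiary does not carry Stage III.1.
The trustee prevails on this issue.
Per-issue: Issue I → trustee; Issue II → trustee; Issue III → trustee. The beneficiary must prevail on at least one issue; overall, the trustee prevails.

trustee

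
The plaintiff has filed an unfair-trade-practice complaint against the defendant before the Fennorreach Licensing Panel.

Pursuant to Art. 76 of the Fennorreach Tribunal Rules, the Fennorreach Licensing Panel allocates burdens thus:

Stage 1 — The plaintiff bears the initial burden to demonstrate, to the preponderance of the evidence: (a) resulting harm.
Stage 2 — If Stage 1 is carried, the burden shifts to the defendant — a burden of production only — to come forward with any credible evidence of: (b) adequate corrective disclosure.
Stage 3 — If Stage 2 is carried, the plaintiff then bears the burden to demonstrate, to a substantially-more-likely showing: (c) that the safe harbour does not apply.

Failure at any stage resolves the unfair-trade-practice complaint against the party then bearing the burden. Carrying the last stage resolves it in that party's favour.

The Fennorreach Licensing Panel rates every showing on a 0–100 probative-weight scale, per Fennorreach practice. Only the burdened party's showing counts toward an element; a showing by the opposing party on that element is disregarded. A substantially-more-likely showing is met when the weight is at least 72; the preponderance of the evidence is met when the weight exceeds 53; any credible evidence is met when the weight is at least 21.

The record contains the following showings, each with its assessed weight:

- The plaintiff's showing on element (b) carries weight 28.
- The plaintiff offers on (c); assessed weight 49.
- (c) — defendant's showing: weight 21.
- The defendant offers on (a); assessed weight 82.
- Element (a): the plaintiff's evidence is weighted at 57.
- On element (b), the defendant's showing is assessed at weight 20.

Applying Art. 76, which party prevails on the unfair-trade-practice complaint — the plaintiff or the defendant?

Stage 1 (plaintiff, the preponderance of the evidence, weight exceeds 53): (a) 57 (defendant's 82 disregarded) > 53 — meets.
  Stage 1 is satisfied; the onus moves to the defendant.
Stage 2 (defendant, any credible evidence, weight is at least 21): (b) 20 (plaintiff's 28 disregarded) < 21 — fails.
  The defendant does not carry Stage 2.
The analysis ends at Stage 2; the plaintiff prevails.

plaintiff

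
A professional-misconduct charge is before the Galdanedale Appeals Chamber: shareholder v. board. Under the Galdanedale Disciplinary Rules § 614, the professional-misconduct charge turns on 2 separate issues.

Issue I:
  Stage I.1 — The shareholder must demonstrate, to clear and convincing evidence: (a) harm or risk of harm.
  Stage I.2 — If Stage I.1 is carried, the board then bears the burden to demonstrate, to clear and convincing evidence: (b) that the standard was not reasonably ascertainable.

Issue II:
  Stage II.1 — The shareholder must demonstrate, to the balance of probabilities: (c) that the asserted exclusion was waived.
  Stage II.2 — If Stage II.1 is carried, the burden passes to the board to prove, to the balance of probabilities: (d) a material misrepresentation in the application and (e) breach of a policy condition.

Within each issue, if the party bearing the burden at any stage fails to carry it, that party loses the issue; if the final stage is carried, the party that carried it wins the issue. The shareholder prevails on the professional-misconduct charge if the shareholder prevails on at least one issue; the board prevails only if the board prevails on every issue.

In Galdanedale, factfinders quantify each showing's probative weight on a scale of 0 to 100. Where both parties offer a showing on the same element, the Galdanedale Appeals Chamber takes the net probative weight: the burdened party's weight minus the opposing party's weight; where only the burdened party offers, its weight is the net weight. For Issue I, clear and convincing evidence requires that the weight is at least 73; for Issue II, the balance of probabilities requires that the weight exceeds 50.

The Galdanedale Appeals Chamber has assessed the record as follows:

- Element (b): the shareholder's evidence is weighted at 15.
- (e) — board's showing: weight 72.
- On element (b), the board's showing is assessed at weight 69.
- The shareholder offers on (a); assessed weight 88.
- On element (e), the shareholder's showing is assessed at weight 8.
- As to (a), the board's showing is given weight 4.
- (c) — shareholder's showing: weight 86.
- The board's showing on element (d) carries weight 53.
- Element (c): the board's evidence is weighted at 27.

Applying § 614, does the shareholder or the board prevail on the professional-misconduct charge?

— Issue I —
Stage I.1 — burden on shareholder; standard: clear and convincing evidence (weight is at least 73).
    (a): 88 − 4 = 84 ≥ 73 [met]
  Stage I.1 is satisfied; the onus moves to the board.
Stage I.2 — burden on board; standard: clear and convincing evidence (weight is at least 73).
    (b): 69 − 15 = 54 < 73 [not met]
  Stage I.2 not carried; the board fails its burden.
So the shareholder prevails on this issue.
— Issue II —
At Stage II.1 the shareholder must meet the balance of probabilities (weight exceeds 50): on (c) the weight is 86 less the opposing 27 gives net 59, which does exceed 50, so (c) meets the standard.
  Stage II.1 is satisfied; the onus moves to the board.
At Stage II.2 the board must meet the balance of probabilities (weight exceeds 50): on (d) the weight is 53, > 50, so (d) meets the standard; on (e) the weight is 72 less the opposing 8 gives net 64, which does exceed 50, so (e) meets the standard.
  Stage II.2 carried; the final stage is satisfied.
All stages carried — the board prevails on this issue.
Per-issue: Issue I → shareholder; Issue II → board. The shareholder must prevail on at least one issue; overall, the shareholder prevails.

shareholder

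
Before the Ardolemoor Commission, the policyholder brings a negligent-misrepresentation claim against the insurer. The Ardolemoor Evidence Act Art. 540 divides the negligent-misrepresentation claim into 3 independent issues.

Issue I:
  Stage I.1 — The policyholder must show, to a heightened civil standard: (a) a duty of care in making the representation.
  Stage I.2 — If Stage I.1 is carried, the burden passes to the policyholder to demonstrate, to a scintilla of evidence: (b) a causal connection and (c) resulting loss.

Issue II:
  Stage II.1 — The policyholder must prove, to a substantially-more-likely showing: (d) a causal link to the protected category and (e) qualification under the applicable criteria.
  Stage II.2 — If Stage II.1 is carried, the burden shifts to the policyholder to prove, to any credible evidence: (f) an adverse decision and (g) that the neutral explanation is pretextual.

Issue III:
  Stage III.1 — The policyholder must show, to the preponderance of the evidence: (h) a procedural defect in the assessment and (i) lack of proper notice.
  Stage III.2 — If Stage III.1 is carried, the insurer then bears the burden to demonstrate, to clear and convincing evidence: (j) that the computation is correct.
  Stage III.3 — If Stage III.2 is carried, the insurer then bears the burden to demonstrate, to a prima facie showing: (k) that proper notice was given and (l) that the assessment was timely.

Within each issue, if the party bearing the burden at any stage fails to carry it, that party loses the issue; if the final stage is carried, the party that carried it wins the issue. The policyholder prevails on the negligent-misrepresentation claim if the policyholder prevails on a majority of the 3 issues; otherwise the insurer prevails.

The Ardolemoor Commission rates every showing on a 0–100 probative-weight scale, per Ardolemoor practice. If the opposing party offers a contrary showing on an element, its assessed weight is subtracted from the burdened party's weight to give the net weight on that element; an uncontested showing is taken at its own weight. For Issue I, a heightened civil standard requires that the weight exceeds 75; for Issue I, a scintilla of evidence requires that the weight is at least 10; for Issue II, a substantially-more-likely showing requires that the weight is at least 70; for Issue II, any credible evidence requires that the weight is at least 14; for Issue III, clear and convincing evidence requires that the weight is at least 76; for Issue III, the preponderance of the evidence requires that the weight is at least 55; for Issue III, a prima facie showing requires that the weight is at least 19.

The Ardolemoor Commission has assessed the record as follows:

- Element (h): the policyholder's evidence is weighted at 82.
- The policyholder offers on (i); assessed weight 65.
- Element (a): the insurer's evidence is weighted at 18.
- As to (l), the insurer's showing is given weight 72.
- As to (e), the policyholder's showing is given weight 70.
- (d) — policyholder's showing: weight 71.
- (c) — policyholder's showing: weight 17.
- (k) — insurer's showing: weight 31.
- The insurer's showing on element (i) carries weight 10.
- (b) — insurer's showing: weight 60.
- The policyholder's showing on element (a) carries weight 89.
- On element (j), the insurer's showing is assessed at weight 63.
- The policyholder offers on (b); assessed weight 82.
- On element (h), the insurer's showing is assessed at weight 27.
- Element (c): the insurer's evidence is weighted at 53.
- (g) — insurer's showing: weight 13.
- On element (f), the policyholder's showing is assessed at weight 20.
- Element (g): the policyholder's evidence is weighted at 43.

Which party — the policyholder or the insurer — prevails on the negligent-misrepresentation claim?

policyholder

— Issue I —
Stage I.1 — burden on policyholder; standard: a heightened civil standard (weight exceeds 75).
    (a): 89 − 18 = 71 ≤ 75 [not met]
  Stage I.1 not carried; the policyholder fails its burden.
The analysis ends at Stage I.1; the insurer prevails on this issue.
— Issue II —
At Stage II.1 the policyholder must meet a substantially-more-likely showing (weight is at least 70): on (d) the weight is 71, which does reach 70, so (d) meets the standard; on (e) the weight is 70, ≥ 70, so (e) meets the standard.
  All elements met. The policyholder retains the burden for Stage II.2.
At Stage II.2 the policyholder must meet any credible evidence (weight is at least 14): on (f) the weight is 20, which does reach 14, so (f) meets the standard; on (g) the weight is 43 less the opposing 13 gives net 30, ≥ 14, so (g) meets the standard.
  The policyholder carries the last stage.
Every stage carried; the policyholder prevails on this issue.
— Issue III —
Stage III.1 — burden on policyholder; standard: the preponderance of the evidence (weight is at least 55).
    (h): 82 − 27 = 55 ≥ 55 [met]
    (i): 65 − 10 = 55 ≥ 55 [met]
  All elements met. The burden passes to the insurer.
Stage III.2 — burden on insurer; standard: clear and convincing evidence (weight is at least 76).
    (j): 63 < 76 [not met]
  Not every element is met, so the insurer fails to carry Stage III.2.
So the policyholder prevails on this issue.
Per-issue: Issue I → insurer; Issue II → policyholder; Issue III → policyholder. The policyholder must prevail on a majority of issues; overall, the policyholder prevails.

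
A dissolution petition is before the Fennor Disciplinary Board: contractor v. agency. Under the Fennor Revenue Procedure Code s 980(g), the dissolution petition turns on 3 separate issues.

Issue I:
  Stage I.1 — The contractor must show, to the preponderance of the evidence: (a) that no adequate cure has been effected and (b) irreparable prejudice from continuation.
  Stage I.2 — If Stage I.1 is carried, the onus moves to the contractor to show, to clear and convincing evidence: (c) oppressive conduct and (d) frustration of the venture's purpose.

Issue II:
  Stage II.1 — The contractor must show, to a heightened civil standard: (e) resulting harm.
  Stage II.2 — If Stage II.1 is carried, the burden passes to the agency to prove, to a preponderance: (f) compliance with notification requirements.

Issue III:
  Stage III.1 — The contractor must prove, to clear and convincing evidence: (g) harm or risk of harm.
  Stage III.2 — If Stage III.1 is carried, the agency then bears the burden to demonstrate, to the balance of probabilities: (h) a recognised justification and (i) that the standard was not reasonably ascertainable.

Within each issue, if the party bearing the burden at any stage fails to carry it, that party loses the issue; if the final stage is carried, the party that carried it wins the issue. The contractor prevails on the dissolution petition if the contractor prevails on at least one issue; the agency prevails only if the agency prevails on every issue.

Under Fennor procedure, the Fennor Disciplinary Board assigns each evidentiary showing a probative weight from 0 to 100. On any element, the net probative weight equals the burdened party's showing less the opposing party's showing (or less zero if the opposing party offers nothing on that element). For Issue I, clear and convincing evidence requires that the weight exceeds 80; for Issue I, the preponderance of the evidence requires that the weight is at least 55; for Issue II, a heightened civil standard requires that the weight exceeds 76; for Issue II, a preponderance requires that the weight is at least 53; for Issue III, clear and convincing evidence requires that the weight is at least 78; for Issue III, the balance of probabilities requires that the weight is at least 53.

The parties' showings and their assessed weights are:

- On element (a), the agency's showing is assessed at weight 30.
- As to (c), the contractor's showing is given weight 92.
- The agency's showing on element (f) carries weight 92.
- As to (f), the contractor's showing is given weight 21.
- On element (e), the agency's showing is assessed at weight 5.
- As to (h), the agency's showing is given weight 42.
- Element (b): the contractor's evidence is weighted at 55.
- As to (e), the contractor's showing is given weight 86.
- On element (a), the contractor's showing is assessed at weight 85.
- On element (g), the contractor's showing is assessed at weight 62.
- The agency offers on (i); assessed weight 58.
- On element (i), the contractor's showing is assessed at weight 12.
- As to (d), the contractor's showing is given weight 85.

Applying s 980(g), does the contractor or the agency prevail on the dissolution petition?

contractor

— Issue I —
At Stage I.1 the contractor must meet the preponderance of the evidence (weight is at least 55): on (a) the weight is 85 less the opposing 30 gives net 55, ≥ 55, so (a) meets the standard; on (b) the weight is 55, ≥ 55, so (b) meets the standard.
  All elements met. The contractor retains the burden for Stage I.2.
At Stage I.2 the contractor must meet clear and convincing evidence (weight exceeds 80): on (c) the weight is 92, which does exceed 80, so (c) meets the standard; on (d) the weight is 85, which does exceed 80, so (d) meets the standard.
  The contractor carries the last stage.
Every stage carried; the contractor prevails on this issue.
— Issue II —
At Stage II.1 the contractor must meet a heightened civil standard (weight exceeds 76): on (e) the weight is 86 less the opposing 5 gives net 81, > 76, so (e) meets the standard.
  Stage II.1 is satisfied; the onus moves to the agency.
At Stage II.2 the agency must meet a preponderance (weight is at least 53): on (f) the weight is 92 less the opposing 21 gives net 71, which does reach 53, so (f) meets the standard.
  All elements met at the final stage.
All stages carried — the agency prevails on this issue.
— Issue III —
Stage III.1 (contractor, clear and convincing evidence, weight is at least 78): (g) 62 < 78 — fails.
  The contractor does not carry Stage III.1.
So the agency prevails on this issue.
Per-issue: Issue I → contractor; Issue II → agency; Issue III → agency. The contractor must prevail on at least one issue; overall, the contractor prevails.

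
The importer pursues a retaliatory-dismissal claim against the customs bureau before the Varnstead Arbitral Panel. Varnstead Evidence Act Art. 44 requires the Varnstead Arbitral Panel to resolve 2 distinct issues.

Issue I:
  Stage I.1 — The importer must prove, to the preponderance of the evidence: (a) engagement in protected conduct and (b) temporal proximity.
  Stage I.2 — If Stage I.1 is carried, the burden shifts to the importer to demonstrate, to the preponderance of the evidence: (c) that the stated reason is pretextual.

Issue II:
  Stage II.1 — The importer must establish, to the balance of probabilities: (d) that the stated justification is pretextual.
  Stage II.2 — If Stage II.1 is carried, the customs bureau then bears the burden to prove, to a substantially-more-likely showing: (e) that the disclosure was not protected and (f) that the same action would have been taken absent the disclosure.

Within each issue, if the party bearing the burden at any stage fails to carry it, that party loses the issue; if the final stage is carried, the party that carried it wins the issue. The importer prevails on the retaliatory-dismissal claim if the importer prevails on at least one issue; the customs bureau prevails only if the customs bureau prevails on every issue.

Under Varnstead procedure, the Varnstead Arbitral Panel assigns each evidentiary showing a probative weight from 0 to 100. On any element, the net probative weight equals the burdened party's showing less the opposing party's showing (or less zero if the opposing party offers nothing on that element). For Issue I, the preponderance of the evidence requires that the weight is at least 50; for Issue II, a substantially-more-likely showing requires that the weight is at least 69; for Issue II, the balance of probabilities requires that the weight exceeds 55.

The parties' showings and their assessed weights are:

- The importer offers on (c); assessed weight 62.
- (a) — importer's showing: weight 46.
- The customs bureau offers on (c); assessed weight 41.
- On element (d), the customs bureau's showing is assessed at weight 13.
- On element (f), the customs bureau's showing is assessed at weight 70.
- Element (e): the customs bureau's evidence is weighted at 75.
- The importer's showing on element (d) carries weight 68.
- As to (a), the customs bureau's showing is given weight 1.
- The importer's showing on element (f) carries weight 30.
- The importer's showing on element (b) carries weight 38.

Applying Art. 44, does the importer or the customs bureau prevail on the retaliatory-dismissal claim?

— Issue I —
Stage I.1 — burden on importer; standard: the preponderance of the evidence (weight is at least 50).
    (a): 46 − 1 = 45 < 50 [not met]
    (b): 38 < 50 [not met]
  The importer does not carry Stage I.1.
So the customs bureau prevails on this issue.
— Issue II —
Stage II.1 (importer, the balance of probabilities, weight exceeds 55): (d) net 68−13=55 ≤ 55 — fails.
  The importer does not carry Stage II.1.
The customs bureau prevails on this issue.
Per-issue: Issue I → customs bureau; Issue II → customs bureau. The importer must prevail on at least one issue; overall, the customs bureau prevails.

customs bureau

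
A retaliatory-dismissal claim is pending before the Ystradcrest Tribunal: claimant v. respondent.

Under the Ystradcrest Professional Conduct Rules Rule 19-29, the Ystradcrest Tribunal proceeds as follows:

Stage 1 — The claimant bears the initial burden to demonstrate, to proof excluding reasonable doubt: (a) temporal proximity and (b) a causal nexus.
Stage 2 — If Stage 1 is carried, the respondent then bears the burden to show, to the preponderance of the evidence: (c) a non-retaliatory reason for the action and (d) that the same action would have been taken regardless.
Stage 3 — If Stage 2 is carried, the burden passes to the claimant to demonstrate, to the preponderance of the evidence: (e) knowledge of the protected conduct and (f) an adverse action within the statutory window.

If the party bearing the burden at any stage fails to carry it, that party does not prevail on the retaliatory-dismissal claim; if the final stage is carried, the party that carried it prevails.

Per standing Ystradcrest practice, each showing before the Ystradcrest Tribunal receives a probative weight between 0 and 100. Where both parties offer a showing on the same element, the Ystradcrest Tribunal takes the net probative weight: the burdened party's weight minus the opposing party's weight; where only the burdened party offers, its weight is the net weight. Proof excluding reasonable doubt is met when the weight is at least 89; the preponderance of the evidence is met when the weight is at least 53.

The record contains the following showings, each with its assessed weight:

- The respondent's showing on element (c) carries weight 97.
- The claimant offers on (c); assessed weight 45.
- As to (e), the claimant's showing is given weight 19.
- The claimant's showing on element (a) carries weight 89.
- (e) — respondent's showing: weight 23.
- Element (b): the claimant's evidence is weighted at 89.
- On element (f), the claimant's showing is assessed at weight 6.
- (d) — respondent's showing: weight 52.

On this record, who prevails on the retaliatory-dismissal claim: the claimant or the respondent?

claimant

Stage 1 (claimant, proof excluding reasonable doubt, weight is at least 89): (a) 89 ≥ 89 — meets; (b) 89 ≥ 89 — meets.
  Stage 1 is satisfied; the onus moves to the respondent.
Stage 2 (respondent, the preponderance of the evidence, weight is at least 53): (c) net 97−45=52 < 53 — fails; (d) 52 < 53 — fails.
  Not every element is met, so the respondent fails to carry Stage 2.
The claimant prevails.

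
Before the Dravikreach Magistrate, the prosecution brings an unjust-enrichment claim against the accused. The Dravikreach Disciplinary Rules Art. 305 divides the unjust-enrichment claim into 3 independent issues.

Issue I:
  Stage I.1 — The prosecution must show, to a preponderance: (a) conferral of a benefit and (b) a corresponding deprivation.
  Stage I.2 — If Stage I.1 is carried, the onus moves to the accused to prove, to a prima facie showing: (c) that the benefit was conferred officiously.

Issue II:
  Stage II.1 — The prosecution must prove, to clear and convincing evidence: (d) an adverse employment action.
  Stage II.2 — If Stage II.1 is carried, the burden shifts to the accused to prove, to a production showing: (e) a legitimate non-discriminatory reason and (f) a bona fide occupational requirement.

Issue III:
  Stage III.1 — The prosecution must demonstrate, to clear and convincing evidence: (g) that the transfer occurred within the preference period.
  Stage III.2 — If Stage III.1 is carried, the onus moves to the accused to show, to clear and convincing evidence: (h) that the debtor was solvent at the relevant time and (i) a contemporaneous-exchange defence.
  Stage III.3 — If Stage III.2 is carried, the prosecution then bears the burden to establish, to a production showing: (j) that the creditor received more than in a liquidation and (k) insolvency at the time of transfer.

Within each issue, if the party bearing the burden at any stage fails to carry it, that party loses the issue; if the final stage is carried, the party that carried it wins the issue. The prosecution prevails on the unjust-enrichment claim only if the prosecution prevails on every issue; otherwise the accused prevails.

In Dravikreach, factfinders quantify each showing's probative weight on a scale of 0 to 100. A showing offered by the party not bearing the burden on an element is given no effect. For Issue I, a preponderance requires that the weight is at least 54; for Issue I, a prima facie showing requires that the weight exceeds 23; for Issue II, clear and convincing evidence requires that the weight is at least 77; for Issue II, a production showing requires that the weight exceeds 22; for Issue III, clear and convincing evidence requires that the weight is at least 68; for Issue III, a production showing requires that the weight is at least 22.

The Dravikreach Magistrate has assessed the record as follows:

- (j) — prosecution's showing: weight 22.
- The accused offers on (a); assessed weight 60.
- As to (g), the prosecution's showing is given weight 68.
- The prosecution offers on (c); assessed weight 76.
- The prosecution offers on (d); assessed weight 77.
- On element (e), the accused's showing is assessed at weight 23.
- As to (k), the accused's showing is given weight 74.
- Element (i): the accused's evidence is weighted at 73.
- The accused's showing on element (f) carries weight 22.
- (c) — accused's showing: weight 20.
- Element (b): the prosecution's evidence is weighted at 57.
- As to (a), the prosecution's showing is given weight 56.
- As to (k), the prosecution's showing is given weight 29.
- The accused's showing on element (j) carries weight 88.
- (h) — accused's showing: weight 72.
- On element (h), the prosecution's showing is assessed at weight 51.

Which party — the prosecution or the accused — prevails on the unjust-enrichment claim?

— Issue I —
Stage I.1 — burden on prosecution; standard: a preponderance (weight is at least 54).
    (a): 56 (accused's 60 disregarded) ≥ 54 [met]
    (b): 57 ≥ 54 [met]
  All elements met. The burden passes to the accused.
Stage I.2 — burden on accused; standard: a prima facie showing (weight exceeds 23).
    (c): 20 (prosecution's 76 disregarded) ≤ 23 [not met]
  Stage I.2 not carried; the accused fails its burden.
The prosecution prevails on this issue.
— Issue II —
At Stage II.1 the prosecution must meet clear and convincing evidence (weight is at least 77): on (d) the weight is 77, ≥ 77, so (d) meets the standard.
  Stage II.1 is satisfied; the onus moves to the accused.
At Stage II.2 the accused must meet a production showing (weight exceeds 22): on (e) the weight is 23, which does exceed 22, so (e) meets the standard; on (f) the weight is 22, ≤ 22, so (f) does not meet the standard.
  The accused does not carry Stage II.2.
The analysis ends at Stage II.2; the prosecution prevails on this issue.
— Issue III —
Stage III.1 (prosecution, clear and convincing evidence, weight is at least 68): (g) 68 ≥ 68 — meets.
  All elements met. The burden passes to the accused.
Stage III.2 (accused, clear and convincing evidence, weight is at least 68): (h) 72 (prosecution's 51 disregarded) ≥ 68 — meets; (i) 73 ≥ 68 — meets.
  All elements met. The burden passes to the prosecution.
Stage III.3 (prosecution, a production showing, weight is at least 22): (j) 22 (accused's 88 disregarded) ≥ 22 — meets; (k) 29 (accused's 74 disregarded) ≥ 22 — meets.
  Stage III.3 carried; the final stage is satisfied.
All stages carried — the prosecution prevails on this issue.
Per-issue: Issue I → prosecution; Issue II → prosecution; Issue III → prosecution. The prosecution must prevail on every issue; overall, the prosecution prevails.

prosecution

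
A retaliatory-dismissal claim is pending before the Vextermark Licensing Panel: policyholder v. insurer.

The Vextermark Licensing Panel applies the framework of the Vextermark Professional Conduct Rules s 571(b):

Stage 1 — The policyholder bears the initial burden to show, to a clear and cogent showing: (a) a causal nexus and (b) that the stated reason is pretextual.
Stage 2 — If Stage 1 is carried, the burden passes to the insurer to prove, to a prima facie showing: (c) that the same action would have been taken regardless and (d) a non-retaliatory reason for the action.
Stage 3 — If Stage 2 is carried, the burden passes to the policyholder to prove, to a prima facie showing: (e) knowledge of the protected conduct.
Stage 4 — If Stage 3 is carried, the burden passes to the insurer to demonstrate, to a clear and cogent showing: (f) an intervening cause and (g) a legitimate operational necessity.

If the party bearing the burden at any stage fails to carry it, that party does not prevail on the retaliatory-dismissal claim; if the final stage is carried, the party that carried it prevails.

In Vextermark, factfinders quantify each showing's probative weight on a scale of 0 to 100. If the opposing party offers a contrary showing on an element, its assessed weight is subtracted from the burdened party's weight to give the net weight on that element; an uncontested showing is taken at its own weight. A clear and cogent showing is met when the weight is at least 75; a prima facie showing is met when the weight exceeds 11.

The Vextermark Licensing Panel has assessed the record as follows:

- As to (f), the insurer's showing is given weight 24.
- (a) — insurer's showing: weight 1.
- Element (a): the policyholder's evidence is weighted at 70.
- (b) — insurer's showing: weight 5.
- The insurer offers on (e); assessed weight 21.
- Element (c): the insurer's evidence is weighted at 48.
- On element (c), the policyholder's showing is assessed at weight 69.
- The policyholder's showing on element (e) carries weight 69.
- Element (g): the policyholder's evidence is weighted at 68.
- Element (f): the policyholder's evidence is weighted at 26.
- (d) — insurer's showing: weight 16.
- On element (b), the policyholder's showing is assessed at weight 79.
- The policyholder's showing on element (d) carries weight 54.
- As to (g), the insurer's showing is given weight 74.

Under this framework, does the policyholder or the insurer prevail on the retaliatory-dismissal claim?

insurer

At Stage 1 the policyholder must meet a clear and cogent showing (weight is at least 75): on (a) the weight is 70 less the opposing 1 gives net 69, < 75, so (a) does not meet the standard; on (b) the weight is 79 less the opposing 5 gives net 74, < 75, so (b) does not meet the standard.
  The policyholder does not carry Stage 1.
The analysis ends at Stage 1; the insurer prevails.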